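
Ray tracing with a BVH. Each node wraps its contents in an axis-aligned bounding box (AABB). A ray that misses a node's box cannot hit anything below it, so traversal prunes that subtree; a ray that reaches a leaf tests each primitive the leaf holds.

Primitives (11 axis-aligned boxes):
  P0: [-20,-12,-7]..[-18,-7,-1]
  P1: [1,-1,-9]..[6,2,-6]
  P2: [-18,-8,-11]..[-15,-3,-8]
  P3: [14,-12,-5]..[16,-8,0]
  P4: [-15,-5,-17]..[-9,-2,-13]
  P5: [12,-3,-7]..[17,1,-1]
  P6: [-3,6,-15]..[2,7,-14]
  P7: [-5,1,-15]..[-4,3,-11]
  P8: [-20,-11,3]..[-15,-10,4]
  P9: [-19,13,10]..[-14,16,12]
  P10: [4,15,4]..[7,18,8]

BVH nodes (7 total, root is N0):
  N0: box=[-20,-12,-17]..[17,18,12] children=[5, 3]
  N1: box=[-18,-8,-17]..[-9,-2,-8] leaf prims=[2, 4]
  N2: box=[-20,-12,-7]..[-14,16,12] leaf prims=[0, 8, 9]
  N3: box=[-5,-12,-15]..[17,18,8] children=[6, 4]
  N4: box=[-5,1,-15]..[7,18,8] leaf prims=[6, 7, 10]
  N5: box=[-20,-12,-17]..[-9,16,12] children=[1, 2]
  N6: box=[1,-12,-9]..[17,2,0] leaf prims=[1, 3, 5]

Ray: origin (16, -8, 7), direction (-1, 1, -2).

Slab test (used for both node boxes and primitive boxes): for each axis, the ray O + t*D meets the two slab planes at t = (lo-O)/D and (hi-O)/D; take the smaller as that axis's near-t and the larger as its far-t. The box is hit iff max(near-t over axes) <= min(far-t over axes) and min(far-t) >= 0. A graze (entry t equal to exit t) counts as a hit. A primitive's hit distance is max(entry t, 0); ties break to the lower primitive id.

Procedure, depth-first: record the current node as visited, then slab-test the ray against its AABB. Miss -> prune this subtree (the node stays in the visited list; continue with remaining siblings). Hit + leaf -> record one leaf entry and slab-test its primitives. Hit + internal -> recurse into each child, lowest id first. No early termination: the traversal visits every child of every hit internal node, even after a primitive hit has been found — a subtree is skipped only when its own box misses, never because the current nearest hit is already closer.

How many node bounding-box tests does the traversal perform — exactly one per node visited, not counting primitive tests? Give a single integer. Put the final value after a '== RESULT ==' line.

Walk:
N0 x:[-1,36] y:[-4,26] z:[-5/2,12] -> hit [-1,12], descend [3, 5]
  N3 x:[-1,21] y:[-4,26] z:[-1/2,11] -> hit [-1/2,11], descend [4, 6]
    N4 x:[9,21] y:[9,26] z:[-1/2,11] -> hit [9,11] leaf, test {P6(miss), P7(miss), P10(miss)}
    N6 x:[-1,15] y:[-4,10] z:[7/2,8] -> hit [7/2,8] leaf, test {P1(miss), P3(miss), P5(miss)}
  N5 x:[25,36] y:[-4,24] z:[-5/2,12] -> miss, prune

5 AABB tests over nodes [0, 3, 4, 6, 5]; 2 leaves entered; closest miss.

== RESULT ==
5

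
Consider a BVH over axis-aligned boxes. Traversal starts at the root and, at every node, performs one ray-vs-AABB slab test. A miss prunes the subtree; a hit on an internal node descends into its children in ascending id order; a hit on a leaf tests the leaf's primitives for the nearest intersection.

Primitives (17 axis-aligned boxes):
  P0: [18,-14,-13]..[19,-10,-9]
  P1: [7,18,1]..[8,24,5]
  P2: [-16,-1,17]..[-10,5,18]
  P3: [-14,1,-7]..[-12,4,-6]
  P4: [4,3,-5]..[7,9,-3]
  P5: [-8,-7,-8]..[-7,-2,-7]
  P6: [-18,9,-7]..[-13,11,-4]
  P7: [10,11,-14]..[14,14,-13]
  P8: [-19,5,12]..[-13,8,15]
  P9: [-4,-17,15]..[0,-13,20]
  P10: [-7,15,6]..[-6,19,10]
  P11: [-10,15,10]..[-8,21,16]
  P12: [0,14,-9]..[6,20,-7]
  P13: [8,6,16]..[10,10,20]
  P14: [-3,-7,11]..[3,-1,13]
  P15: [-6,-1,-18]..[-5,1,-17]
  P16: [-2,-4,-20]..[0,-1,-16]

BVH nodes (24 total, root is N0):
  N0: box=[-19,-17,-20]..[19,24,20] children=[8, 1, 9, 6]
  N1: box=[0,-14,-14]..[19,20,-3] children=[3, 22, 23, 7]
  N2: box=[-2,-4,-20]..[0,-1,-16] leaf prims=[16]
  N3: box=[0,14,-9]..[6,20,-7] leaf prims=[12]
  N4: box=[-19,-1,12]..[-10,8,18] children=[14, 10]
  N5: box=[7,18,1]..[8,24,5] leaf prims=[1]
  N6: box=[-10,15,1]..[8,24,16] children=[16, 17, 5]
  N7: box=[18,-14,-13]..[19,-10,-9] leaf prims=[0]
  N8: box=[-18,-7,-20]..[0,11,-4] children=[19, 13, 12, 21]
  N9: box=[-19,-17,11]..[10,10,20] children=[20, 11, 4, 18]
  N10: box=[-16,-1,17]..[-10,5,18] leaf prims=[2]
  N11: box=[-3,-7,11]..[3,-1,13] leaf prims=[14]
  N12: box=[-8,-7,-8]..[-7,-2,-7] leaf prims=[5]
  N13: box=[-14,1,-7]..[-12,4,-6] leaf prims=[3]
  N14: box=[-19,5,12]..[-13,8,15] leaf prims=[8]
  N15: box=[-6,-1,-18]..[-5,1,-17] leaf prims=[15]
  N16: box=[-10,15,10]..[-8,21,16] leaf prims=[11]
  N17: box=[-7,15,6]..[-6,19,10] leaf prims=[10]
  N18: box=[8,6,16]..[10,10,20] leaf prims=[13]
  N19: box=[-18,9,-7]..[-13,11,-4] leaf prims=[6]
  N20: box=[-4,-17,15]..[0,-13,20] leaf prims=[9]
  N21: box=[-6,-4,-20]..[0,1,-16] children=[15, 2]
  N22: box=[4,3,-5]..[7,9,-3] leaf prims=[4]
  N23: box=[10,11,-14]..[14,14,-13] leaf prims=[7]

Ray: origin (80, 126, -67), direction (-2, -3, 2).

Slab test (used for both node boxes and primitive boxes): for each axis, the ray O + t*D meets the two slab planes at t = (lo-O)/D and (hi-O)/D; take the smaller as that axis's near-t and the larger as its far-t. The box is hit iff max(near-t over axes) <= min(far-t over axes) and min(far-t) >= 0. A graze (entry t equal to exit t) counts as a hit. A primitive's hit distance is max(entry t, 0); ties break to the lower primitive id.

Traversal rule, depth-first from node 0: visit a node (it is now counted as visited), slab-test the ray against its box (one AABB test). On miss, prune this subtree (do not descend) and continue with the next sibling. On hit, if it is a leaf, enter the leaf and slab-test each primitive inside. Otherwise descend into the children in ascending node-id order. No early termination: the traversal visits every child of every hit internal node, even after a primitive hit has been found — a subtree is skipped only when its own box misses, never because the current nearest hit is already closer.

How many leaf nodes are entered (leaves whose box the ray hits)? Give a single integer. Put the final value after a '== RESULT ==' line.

Trace the traversal:
N0 x:[61/2,99/2] y:[34,143/3] z:[47/2,87/2] -> hit [34,87/2], descend [1, 6, 8, 9]
  N1 x:[61/2,40] y:[106/3,140/3] z:[53/2,32] -> miss, prune
  N6 x:[36,45] y:[34,37] z:[34,83/2] -> hit [36,37], descend [5, 16, 17]
    N5 x:[36,73/2] y:[34,36] z:[34,36] -> hit [36,36] leaf, test {P1@t=36}
    N16 x:[44,45] y:[35,37] z:[77/2,83/2] -> miss, prune
    N17 x:[43,87/2] y:[107/3,37] z:[73/2,77/2] -> miss, prune
  N8 x:[40,49] y:[115/3,133/3] z:[47/2,63/2] -> miss, prune
  N9 x:[35,99/2] y:[116/3,143/3] z:[39,87/2] -> hit [39,87/2], descend [4, 11, 18, 20]
    N4 x:[45,99/2] y:[118/3,127/3] z:[79/2,85/2] -> miss, prune
    N11 x:[77/2,83/2] y:[127/3,133/3] z:[39,40] -> miss, prune
    N18 x:[35,36] y:[116/3,40] z:[83/2,87/2] -> miss, prune
    N20 x:[40,42] y:[139/3,143/3] z:[41,87/2] -> miss, prune

Visited [0, 1, 6, 5, 16, 17, 8, 9, 4, 11, 18, 20]. Tests: 12 box, 1 leaf. Nearest: P1.

== RESULT ==
1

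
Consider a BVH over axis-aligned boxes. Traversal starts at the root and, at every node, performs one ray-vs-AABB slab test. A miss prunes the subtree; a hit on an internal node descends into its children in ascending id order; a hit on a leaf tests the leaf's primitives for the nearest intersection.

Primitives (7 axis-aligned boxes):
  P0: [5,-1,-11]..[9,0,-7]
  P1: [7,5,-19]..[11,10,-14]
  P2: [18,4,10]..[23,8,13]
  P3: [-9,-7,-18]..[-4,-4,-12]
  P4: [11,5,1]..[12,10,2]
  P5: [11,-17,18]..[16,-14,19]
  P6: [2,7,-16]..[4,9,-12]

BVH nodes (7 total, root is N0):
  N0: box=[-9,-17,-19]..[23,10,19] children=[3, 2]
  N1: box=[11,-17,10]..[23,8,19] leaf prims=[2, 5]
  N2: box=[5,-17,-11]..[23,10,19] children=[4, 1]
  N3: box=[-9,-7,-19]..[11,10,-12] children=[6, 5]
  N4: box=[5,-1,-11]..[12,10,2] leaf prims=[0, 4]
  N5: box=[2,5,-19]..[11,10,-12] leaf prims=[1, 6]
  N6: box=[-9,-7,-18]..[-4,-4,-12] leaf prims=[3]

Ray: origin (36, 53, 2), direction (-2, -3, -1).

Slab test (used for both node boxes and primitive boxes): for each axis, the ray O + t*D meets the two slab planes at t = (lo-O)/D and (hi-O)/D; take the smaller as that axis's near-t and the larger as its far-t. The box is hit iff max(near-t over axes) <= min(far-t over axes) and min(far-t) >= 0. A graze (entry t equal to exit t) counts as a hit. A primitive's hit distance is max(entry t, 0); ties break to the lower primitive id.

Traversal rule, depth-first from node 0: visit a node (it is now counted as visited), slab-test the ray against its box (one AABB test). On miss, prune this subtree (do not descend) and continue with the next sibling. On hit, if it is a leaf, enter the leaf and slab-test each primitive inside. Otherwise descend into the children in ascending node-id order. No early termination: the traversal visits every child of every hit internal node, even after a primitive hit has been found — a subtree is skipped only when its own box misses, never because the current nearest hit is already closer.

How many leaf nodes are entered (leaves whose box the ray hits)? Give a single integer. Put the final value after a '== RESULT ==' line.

Trace the traversal:
N0 x:[13/2,45/2] y:[43/3,70/3] z:[-17,21] -> hit [43/3,21], descend [2, 3]
  N2 x:[13/2,31/2] y:[43/3,70/3] z:[-17,13] -> miss, prune
  N3 x:[25/2,45/2] y:[43/3,20] z:[14,21] -> hit [43/3,20], descend [5, 6]
    N5 x:[25/2,17] y:[43/3,16] z:[14,21] -> hit [43/3,16] leaf, test {P1(miss), P6(miss)}
    N6 x:[20,45/2] y:[19,20] z:[14,20] -> hit [20,20] leaf, test {P3@t=20}

Summary -> nodes [0, 2, 3, 5, 6]; box-tests=5; leaf-entries=2; first=P3

== RESULT ==
2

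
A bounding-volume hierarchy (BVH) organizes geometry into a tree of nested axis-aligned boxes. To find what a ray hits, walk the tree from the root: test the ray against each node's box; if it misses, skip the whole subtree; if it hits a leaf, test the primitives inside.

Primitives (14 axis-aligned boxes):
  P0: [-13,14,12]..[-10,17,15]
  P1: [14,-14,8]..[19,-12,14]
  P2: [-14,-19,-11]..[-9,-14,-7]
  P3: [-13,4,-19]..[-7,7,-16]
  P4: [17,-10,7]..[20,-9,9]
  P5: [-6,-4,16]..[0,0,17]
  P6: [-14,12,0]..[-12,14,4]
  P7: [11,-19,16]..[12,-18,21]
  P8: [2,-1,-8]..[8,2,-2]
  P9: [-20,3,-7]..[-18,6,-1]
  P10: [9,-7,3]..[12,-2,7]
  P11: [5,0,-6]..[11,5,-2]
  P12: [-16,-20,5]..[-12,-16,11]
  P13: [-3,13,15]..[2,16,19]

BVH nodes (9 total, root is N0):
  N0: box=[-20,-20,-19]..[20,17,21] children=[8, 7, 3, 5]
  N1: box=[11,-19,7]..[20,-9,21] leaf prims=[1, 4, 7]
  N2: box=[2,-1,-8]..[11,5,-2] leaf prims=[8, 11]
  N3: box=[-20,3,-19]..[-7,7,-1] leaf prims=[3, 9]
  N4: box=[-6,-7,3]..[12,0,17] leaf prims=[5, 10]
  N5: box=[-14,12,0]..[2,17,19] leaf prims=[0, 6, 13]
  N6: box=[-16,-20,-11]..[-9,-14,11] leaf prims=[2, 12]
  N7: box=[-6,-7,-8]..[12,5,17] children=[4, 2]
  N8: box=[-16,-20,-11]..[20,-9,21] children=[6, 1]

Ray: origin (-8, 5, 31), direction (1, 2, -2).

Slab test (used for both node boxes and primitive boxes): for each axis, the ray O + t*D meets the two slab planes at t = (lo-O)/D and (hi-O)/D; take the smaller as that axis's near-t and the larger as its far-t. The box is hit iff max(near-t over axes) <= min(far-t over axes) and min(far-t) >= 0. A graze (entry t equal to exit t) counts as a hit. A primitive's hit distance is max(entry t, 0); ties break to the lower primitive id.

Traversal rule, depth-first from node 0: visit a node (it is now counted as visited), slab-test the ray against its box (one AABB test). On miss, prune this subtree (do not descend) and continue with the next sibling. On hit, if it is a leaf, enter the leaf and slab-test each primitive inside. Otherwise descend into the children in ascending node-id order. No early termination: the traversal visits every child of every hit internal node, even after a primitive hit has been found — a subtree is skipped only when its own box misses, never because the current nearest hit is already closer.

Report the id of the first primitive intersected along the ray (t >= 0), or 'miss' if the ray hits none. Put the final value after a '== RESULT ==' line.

Trace the traversal:
N0 x:[-12,28] y:[-25/2,6] z:[5,25] -> hit [5,6], descend [3, 5, 7, 8]
  N3 x:[-12,1] y:[-1,1] z:[16,25] -> miss, prune
  N5 x:[-6,10] y:[7/2,6] z:[6,31/2] -> hit [6,6] leaf, test {P0(miss), P6(miss), P13(miss)}
  N7 x:[2,20] y:[-6,0] z:[7,39/2] -> miss, prune
  N8 x:[-8,28] y:[-25/2,-7] z:[5,21] -> miss, prune

Visited [0, 3, 5, 7, 8]. Tests: 5 box, 1 leaf. Nearest: miss.

== RESULT ==
miss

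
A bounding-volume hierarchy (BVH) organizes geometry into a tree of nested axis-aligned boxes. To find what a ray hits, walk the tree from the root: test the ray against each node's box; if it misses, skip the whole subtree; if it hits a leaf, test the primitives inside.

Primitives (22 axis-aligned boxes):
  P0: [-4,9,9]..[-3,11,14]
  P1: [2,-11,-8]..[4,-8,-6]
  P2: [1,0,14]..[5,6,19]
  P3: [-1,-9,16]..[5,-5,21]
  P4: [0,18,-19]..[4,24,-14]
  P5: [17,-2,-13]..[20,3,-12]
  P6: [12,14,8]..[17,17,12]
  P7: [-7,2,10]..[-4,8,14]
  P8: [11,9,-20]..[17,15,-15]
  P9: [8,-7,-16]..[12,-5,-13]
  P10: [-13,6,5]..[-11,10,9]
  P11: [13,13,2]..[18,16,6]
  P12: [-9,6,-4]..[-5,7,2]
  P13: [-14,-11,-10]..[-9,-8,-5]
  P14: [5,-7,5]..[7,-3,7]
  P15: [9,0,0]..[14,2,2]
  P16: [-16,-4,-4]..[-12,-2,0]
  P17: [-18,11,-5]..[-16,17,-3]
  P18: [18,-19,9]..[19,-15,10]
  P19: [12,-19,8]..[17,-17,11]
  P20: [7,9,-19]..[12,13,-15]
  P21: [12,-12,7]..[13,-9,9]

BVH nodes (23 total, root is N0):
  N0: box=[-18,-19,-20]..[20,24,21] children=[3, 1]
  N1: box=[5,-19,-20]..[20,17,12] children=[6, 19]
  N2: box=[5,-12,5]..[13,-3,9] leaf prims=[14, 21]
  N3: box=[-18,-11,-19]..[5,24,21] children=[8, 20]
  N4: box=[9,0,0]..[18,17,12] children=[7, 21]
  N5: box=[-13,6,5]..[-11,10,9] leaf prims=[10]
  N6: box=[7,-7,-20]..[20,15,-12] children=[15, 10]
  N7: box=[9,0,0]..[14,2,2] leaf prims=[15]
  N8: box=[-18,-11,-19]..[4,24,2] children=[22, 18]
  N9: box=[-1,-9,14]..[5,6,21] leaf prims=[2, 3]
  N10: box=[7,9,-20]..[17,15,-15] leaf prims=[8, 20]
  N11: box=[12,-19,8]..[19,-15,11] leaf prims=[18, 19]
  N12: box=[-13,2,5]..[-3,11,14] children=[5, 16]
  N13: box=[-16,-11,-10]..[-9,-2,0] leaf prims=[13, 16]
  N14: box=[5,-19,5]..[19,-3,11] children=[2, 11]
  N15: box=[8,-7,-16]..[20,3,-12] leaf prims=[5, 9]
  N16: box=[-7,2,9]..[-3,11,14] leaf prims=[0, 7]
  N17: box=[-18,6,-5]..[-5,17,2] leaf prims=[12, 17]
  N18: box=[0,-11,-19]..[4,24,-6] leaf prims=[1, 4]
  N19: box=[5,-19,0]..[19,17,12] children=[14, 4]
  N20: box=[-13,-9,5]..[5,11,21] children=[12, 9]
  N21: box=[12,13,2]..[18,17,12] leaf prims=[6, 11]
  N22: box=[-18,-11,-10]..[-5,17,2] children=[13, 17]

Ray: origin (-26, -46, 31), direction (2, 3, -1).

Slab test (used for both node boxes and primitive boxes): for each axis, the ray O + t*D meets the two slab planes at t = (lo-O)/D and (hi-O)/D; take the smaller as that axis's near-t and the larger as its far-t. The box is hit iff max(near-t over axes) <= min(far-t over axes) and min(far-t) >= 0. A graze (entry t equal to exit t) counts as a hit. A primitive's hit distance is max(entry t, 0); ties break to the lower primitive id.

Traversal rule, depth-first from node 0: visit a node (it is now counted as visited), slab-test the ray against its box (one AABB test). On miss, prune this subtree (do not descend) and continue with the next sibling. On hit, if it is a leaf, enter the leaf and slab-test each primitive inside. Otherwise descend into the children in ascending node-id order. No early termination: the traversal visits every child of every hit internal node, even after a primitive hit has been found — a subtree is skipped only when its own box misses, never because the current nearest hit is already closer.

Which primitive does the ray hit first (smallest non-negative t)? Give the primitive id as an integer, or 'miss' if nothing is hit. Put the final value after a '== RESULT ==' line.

Traverse from the root:
N0 x:[4,23] y:[9,70/3] z:[10,51] -> hit [10,23], descend [1, 3]
  N1 x:[31/2,23] y:[9,21] z:[19,51] -> hit [19,21], descend [6, 19]
    N6 x:[33/2,23] y:[13,61/3] z:[43,51] -> miss, prune
    N19 x:[31/2,45/2] y:[9,21] z:[19,31] -> hit [19,21], descend [4, 14]
      N4 x:[35/2,22] y:[46/3,21] z:[19,31] -> hit [19,21], descend [7, 21]
        N7 x:[35/2,20] y:[46/3,16] z:[29,31] -> miss, prune
        N21 x:[19,22] y:[59/3,21] z:[19,29] -> hit [59/3,21] leaf, test {P6@t=20, P11(miss)}
      N14 x:[31/2,45/2] y:[9,43/3] z:[20,26] -> miss, prune
  N3 x:[4,31/2] y:[35/3,70/3] z:[10,50] -> hit [35/3,31/2], descend [8, 20]
    N8 x:[4,15] y:[35/3,70/3] z:[29,50] -> miss, prune
    N20 x:[13/2,31/2] y:[37/3,19] z:[10,26] -> hit [37/3,31/2], descend [9, 12]
      N9 x:[25/2,31/2] y:[37/3,52/3] z:[10,17] -> hit [25/2,31/2] leaf, test {P2@t=46/3, P3@t=25/2}
      N12 x:[13/2,23/2] y:[16,19] z:[17,26] -> miss, prune

13 AABB tests over nodes [0, 1, 6, 19, 4, 7, 21, 14, 3, 8, 20, 9, 12]; 2 leaves entered; closest P3.

== RESULT ==
3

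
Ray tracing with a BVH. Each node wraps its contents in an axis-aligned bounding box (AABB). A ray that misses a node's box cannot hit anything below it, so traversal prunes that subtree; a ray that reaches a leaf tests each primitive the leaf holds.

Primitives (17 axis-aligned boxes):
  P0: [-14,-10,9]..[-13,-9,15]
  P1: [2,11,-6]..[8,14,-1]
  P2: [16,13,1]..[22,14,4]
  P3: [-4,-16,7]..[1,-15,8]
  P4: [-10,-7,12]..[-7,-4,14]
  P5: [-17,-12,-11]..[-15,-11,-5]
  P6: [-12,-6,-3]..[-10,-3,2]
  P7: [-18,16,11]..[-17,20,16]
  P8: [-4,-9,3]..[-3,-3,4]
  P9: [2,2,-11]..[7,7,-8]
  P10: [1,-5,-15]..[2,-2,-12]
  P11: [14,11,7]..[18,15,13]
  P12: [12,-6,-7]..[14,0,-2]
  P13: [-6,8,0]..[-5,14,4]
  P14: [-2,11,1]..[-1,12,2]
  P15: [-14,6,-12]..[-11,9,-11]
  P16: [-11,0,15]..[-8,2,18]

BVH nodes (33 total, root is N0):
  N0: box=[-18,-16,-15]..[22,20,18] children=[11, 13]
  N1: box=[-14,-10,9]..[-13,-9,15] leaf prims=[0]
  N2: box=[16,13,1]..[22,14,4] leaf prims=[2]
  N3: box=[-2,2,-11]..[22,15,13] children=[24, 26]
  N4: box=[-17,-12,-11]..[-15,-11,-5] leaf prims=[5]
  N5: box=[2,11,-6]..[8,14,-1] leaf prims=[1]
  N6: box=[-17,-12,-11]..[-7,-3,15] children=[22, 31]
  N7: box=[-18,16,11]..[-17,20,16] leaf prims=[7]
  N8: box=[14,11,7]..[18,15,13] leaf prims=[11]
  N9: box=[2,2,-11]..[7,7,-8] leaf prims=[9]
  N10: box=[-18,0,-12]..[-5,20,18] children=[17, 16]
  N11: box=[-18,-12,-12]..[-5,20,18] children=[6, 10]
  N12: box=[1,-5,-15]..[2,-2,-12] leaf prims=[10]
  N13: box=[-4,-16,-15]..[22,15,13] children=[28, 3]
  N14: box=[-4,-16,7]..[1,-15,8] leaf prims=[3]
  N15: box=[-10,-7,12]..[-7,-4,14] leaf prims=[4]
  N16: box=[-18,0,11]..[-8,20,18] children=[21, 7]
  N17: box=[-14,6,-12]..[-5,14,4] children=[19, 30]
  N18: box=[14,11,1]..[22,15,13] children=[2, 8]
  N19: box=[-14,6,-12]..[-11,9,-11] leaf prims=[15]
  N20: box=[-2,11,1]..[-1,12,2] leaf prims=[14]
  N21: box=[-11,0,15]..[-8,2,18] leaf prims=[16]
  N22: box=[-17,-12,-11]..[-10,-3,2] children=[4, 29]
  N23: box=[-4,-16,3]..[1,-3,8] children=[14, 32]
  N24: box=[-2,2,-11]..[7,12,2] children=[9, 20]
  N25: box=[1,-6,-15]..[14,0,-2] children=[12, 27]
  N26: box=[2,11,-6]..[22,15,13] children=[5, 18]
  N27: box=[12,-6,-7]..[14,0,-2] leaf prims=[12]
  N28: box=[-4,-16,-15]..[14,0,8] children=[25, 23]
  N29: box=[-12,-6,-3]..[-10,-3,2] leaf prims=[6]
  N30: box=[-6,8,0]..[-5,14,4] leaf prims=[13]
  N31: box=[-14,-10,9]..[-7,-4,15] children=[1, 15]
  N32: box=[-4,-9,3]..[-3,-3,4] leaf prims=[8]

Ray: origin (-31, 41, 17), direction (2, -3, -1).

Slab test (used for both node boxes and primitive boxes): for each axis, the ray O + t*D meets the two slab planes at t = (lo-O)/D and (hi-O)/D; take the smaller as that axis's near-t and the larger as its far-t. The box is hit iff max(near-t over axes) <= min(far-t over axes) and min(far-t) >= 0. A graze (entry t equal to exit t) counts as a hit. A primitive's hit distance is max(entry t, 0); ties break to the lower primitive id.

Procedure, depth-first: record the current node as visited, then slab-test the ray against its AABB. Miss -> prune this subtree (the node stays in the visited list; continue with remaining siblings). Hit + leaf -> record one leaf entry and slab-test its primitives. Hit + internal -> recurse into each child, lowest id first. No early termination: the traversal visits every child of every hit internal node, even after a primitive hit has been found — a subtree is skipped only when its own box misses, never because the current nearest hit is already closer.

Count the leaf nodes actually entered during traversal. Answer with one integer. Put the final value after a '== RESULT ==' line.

Traverse from the root:
N0 x:[13/2,53/2] y:[7,19] z:[-1,32] -> hit [7,19], descend [11, 13]
  N11 x:[13/2,13] y:[7,53/3] z:[-1,29] -> hit [7,13], descend [6, 10]
    N6 x:[7,12] y:[44/3,53/3] z:[2,28] -> miss, prune
    N10 x:[13/2,13] y:[7,41/3] z:[-1,29] -> hit [7,13], descend [16, 17]
      N16 x:[13/2,23/2] y:[7,41/3] z:[-1,6] -> miss, prune
      N17 x:[17/2,13] y:[9,35/3] z:[13,29] -> miss, prune
  N13 x:[27/2,53/2] y:[26/3,19] z:[4,32] -> hit [27/2,19], descend [3, 28]
    N3 x:[29/2,53/2] y:[26/3,13] z:[4,28] -> miss, prune
    N28 x:[27/2,45/2] y:[41/3,19] z:[9,32] -> hit [41/3,19], descend [23, 25]
      N23 x:[27/2,16] y:[44/3,19] z:[9,14] -> miss, prune
      N25 x:[16,45/2] y:[41/3,47/3] z:[19,32] -> miss, prune

Summary -> nodes [0, 11, 6, 10, 16, 17, 13, 3, 28, 23, 25]; box-tests=11; leaf-entries=0; first=miss

== RESULT ==
0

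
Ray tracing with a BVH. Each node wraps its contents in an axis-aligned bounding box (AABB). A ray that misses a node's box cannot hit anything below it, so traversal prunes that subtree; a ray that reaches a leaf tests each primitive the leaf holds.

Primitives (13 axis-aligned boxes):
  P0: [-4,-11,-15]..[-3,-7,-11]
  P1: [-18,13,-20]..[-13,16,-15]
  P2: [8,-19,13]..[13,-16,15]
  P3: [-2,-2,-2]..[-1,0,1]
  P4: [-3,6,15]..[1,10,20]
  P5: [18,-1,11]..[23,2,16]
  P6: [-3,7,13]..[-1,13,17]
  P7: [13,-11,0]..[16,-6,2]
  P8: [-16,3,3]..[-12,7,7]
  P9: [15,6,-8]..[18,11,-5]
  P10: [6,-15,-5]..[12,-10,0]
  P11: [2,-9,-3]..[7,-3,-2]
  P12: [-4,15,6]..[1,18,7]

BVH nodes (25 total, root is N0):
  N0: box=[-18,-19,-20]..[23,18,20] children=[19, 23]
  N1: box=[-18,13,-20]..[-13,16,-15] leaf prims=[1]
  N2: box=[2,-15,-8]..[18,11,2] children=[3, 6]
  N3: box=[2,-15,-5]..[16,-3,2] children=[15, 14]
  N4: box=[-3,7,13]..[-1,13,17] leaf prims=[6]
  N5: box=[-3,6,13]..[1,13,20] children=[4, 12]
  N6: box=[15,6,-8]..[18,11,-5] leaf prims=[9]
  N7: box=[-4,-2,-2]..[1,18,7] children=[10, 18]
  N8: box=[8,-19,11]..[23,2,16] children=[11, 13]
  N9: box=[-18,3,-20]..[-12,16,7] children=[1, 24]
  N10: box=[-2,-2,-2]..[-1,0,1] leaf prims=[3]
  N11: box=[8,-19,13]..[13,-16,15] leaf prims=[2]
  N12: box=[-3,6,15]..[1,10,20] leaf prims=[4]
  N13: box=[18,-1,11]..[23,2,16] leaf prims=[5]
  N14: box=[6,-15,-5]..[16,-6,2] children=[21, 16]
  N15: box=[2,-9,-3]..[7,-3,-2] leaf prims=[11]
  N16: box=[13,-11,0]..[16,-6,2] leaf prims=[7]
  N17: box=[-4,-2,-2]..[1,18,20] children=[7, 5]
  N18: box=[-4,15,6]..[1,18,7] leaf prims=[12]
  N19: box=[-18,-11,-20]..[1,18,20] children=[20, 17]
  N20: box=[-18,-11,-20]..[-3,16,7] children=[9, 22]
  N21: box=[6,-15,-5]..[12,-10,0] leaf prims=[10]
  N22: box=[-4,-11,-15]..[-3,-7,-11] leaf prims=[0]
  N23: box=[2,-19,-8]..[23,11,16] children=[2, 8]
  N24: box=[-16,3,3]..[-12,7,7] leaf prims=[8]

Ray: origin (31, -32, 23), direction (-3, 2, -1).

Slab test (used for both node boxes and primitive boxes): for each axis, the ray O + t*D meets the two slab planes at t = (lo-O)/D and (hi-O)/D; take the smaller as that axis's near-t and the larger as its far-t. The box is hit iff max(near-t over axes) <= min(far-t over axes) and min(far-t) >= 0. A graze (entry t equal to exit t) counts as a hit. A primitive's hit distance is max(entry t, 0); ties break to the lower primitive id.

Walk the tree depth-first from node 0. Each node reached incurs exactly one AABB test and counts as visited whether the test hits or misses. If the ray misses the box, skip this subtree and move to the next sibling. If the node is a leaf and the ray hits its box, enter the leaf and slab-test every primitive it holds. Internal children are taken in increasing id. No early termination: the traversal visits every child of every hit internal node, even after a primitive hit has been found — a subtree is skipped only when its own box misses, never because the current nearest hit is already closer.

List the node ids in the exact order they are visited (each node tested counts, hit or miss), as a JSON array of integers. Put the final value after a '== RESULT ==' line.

Trace the traversal:
N0 x:[8/3,49/3] y:[13/2,25] z:[3,43] -> hit [13/2,49/3], descend [19, 23]
  N19 x:[10,49/3] y:[21/2,25] z:[3,43] -> hit [21/2,49/3], descend [17, 20]
    N17 x:[10,35/3] y:[15,25] z:[3,25] -> miss, prune
    N20 x:[34/3,49/3] y:[21/2,24] z:[16,43] -> hit [16,49/3], descend [9, 22]
      N9 x:[43/3,49/3] y:[35/2,24] z:[16,43] -> miss, prune
      N22 x:[34/3,35/3] y:[21/2,25/2] z:[34,38] -> miss, prune
  N23 x:[8/3,29/3] y:[13/2,43/2] z:[7,31] -> hit [7,29/3], descend [2, 8]
    N2 x:[13/3,29/3] y:[17/2,43/2] z:[21,31] -> miss, prune
    N8 x:[8/3,23/3] y:[13/2,17] z:[7,12] -> hit [7,23/3], descend [11, 13]
      N11 x:[6,23/3] y:[13/2,8] z:[8,10] -> miss, prune
      N13 x:[8/3,13/3] y:[31/2,17] z:[7,12] -> miss, prune

Summary -> nodes [0, 19, 17, 20, 9, 22, 23, 2, 8, 11, 13]; box-tests=11; leaf-entries=0; first=miss

== RESULT ==
[0, 19, 17, 20, 9, 22, 23, 2, 8, 11, 13]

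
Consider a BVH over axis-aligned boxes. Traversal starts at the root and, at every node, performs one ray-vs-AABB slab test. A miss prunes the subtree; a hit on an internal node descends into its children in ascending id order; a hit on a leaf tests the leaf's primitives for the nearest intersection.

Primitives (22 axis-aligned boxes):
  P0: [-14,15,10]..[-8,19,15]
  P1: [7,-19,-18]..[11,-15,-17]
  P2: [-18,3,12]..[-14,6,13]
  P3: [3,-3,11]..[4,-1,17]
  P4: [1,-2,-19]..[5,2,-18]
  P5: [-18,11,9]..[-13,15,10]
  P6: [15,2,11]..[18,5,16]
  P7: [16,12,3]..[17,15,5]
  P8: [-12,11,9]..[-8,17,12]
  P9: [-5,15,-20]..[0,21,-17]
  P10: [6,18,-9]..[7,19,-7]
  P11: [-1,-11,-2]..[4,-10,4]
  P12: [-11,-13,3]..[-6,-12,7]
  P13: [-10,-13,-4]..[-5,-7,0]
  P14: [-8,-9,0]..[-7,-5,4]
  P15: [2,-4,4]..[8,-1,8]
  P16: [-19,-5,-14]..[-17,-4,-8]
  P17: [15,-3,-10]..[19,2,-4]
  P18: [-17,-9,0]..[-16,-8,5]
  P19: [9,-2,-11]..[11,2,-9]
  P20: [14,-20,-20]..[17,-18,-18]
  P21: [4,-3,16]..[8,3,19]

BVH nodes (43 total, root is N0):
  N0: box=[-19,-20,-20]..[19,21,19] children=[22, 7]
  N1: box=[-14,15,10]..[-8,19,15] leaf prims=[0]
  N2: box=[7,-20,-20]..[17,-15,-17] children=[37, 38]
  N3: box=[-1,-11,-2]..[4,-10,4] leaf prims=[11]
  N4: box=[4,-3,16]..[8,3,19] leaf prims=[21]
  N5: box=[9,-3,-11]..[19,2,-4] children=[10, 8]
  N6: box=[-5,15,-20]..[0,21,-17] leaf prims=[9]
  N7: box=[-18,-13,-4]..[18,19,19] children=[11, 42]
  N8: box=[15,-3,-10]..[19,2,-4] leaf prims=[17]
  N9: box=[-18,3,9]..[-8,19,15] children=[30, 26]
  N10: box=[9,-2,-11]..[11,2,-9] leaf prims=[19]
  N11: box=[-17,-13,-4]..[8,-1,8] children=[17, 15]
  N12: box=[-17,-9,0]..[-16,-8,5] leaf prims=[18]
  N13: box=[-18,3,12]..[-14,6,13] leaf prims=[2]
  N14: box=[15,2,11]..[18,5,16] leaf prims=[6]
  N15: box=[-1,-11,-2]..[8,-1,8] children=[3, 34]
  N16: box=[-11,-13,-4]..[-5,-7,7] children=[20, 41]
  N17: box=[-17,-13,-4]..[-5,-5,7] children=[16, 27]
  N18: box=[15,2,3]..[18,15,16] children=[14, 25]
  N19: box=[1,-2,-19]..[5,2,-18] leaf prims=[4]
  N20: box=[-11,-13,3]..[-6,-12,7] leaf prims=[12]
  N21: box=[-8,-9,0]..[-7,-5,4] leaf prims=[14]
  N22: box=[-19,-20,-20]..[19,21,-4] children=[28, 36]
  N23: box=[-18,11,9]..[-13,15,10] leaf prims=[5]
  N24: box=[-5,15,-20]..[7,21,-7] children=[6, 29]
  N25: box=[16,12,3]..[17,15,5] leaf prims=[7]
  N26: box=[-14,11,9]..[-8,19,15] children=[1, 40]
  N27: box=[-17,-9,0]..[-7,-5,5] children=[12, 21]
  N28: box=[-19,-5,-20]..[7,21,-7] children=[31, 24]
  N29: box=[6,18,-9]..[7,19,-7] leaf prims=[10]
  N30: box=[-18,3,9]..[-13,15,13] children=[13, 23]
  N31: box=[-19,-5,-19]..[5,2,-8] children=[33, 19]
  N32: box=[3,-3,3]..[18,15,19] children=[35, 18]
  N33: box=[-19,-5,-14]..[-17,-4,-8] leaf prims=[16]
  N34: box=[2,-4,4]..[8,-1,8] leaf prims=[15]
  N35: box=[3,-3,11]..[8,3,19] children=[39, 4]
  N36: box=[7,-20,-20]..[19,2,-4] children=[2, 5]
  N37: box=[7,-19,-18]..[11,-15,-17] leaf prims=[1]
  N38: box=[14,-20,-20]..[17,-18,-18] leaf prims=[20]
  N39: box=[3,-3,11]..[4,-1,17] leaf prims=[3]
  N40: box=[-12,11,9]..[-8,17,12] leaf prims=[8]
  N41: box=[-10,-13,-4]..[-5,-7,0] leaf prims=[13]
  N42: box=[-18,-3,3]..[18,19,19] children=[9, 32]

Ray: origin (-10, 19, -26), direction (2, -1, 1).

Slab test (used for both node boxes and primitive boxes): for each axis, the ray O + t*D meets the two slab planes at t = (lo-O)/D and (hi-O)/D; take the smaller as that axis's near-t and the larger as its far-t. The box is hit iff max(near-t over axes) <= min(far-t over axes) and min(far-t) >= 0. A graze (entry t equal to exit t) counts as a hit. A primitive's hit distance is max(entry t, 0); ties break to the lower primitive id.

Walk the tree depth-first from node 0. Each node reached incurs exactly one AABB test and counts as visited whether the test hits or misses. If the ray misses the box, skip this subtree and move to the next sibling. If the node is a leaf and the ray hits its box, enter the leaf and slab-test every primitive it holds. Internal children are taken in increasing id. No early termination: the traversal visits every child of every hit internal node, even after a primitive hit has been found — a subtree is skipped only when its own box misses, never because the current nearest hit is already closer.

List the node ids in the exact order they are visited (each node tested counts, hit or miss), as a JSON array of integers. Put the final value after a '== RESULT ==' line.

Trace the traversal:
N0 x:[-9/2,29/2] y:[-2,39] z:[6,45] -> hit [6,29/2], descend [7, 22]
  N7 x:[-4,14] y:[0,32] z:[22,45] -> miss, prune
  N22 x:[-9/2,29/2] y:[-2,39] z:[6,22] -> hit [6,29/2], descend [28, 36]
    N28 x:[-9/2,17/2] y:[-2,24] z:[6,19] -> hit [6,17/2], descend [24, 31]
      N24 x:[5/2,17/2] y:[-2,4] z:[6,19] -> miss, prune
      N31 x:[-9/2,15/2] y:[17,24] z:[7,18] -> miss, prune
    N36 x:[17/2,29/2] y:[17,39] z:[6,22] -> miss, prune

order=[0, 7, 22, 28, 24, 31, 36]  |boxes|=7  |leaves|=0  hit=miss

== RESULT ==
[0, 7, 22, 28, 24, 31, 36]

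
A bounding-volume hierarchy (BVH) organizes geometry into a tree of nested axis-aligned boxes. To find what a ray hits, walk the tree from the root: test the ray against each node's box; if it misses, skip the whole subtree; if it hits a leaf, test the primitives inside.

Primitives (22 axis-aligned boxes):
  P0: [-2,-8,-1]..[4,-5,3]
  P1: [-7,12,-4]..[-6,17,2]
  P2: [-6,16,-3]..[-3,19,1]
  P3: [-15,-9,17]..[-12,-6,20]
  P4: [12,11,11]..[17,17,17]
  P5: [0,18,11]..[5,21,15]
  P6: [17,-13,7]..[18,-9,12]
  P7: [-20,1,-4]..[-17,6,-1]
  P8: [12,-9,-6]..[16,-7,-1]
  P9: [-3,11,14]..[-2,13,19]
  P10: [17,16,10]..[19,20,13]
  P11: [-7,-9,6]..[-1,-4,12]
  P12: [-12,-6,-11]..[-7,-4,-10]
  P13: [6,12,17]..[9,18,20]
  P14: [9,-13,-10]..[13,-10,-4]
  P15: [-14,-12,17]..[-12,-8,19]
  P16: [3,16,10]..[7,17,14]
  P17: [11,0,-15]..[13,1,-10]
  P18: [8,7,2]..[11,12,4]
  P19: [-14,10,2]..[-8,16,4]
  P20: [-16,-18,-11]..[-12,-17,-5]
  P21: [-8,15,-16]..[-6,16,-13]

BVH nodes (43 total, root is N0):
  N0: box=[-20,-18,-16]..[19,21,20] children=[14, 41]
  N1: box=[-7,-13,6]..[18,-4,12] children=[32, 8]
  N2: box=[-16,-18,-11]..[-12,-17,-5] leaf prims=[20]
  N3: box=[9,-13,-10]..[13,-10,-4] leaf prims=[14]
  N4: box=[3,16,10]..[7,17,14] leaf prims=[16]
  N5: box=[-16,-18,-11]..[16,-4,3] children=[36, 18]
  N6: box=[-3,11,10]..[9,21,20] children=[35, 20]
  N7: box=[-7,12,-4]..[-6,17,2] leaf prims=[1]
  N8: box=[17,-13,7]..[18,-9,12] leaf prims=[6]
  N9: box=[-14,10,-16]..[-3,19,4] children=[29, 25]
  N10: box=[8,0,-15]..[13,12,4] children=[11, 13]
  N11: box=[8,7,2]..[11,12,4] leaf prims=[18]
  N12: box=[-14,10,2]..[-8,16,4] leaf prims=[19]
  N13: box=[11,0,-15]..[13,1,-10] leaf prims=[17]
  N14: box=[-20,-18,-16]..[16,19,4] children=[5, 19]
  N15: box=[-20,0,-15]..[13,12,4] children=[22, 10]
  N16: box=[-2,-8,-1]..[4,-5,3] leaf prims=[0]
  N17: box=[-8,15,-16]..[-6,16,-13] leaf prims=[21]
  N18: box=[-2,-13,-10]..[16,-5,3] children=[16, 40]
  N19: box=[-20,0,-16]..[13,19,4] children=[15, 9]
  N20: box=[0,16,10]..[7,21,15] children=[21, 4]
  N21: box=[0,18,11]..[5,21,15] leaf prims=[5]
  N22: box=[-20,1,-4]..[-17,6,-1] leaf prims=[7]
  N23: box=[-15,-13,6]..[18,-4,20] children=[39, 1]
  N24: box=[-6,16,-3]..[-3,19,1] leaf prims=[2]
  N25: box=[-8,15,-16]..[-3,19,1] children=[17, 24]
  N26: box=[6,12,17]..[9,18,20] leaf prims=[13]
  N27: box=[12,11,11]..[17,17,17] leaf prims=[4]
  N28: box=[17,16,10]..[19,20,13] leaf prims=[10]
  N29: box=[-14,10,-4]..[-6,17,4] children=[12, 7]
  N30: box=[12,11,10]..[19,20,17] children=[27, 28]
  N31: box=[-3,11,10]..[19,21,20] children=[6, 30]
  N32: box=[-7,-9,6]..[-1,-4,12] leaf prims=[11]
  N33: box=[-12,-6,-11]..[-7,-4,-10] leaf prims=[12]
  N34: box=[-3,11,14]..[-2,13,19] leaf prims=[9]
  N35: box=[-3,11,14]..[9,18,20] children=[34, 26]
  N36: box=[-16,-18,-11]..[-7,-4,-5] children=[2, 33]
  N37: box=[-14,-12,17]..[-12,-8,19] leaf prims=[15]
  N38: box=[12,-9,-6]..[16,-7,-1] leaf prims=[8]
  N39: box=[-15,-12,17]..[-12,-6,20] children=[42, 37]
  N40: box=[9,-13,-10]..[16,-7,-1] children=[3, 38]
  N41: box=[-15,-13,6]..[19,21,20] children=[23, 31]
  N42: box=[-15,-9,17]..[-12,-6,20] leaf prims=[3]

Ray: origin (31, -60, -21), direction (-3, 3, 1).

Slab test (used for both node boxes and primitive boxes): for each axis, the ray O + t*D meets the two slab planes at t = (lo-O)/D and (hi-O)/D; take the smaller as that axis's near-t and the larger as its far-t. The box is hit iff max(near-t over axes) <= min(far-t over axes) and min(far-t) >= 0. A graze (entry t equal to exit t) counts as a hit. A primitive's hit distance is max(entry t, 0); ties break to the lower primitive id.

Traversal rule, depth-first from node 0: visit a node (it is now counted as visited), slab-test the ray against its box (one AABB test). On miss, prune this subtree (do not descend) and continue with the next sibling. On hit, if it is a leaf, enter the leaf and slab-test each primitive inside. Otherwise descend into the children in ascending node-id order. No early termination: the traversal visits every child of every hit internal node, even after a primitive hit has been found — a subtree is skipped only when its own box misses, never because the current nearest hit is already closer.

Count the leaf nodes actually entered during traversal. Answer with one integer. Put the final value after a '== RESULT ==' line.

Trace the traversal:
N0 x:[4,17] y:[14,27] z:[5,41] -> hit [14,17], descend [14, 41]
  N14 x:[5,17] y:[14,79/3] z:[5,25] -> hit [14,17], descend [5, 19]
    N5 x:[5,47/3] y:[14,56/3] z:[10,24] -> hit [14,47/3], descend [18, 36]
      N18 x:[5,11] y:[47/3,55/3] z:[11,24] -> miss, prune
      N36 x:[38/3,47/3] y:[14,56/3] z:[10,16] -> hit [14,47/3], descend [2, 33]
        N2 x:[43/3,47/3] y:[14,43/3] z:[10,16] -> hit [43/3,43/3] leaf, test {P20@t=43/3}
        N33 x:[38/3,43/3] y:[18,56/3] z:[10,11] -> miss, prune
    N19 x:[6,17] y:[20,79/3] z:[5,25] -> miss, prune
  N41 x:[4,46/3] y:[47/3,27] z:[27,41] -> miss, prune

9 AABB tests over nodes [0, 14, 5, 18, 36, 2, 33, 19, 41]; 1 leaf entered; closest P20.

== RESULT ==
1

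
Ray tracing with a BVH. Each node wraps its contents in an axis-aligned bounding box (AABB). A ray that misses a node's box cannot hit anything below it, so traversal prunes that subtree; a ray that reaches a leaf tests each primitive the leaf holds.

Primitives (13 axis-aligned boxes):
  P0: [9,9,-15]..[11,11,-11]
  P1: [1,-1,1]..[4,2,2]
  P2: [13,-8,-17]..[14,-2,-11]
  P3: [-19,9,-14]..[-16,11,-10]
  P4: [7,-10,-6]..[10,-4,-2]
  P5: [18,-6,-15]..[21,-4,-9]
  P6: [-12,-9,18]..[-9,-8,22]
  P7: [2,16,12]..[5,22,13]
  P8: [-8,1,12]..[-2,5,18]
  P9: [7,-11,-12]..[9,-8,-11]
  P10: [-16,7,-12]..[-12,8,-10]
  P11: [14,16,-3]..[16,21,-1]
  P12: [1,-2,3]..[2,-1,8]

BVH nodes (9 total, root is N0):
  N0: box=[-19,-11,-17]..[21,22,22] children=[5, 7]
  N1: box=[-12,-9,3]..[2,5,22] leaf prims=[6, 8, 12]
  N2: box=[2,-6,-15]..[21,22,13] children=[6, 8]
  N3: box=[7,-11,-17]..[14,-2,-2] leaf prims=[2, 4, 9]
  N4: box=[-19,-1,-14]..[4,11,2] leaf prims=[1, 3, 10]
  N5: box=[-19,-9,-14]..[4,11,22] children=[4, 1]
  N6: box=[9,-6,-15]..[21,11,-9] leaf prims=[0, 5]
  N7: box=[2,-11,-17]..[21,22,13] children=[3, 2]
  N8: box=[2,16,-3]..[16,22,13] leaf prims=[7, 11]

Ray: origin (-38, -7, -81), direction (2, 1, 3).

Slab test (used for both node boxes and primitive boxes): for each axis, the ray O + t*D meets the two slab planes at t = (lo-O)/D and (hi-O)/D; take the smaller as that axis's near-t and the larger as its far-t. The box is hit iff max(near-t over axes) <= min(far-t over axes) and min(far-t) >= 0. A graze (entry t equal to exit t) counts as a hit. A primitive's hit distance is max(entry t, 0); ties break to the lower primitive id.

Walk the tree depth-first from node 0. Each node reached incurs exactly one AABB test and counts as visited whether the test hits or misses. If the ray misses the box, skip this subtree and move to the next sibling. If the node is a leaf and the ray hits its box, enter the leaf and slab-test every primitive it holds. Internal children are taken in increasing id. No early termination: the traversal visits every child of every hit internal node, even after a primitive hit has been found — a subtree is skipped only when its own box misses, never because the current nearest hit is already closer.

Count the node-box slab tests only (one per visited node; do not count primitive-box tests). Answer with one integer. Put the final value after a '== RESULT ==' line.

Traverse from the root:
N0 x:[19/2,59/2] y:[-4,29] z:[64/3,103/3] -> hit [64/3,29], descend [5, 7]
  N5 x:[19/2,21] y:[-2,18] z:[67/3,103/3] -> miss, prune
  N7 x:[20,59/2] y:[-4,29] z:[64/3,94/3] -> hit [64/3,29], descend [2, 3]
    N2 x:[20,59/2] y:[1,29] z:[22,94/3] -> hit [22,29], descend [6, 8]
      N6 x:[47/2,59/2] y:[1,18] z:[22,24] -> miss, prune
      N8 x:[20,27] y:[23,29] z:[26,94/3] -> hit [26,27] leaf, test {P7(miss), P11@t=26}
    N3 x:[45/2,26] y:[-4,5] z:[64/3,79/3] -> miss, prune

Summary -> nodes [0, 5, 7, 2, 6, 8, 3]; box-tests=7; leaf-entries=1; first=P11

== RESULT ==
7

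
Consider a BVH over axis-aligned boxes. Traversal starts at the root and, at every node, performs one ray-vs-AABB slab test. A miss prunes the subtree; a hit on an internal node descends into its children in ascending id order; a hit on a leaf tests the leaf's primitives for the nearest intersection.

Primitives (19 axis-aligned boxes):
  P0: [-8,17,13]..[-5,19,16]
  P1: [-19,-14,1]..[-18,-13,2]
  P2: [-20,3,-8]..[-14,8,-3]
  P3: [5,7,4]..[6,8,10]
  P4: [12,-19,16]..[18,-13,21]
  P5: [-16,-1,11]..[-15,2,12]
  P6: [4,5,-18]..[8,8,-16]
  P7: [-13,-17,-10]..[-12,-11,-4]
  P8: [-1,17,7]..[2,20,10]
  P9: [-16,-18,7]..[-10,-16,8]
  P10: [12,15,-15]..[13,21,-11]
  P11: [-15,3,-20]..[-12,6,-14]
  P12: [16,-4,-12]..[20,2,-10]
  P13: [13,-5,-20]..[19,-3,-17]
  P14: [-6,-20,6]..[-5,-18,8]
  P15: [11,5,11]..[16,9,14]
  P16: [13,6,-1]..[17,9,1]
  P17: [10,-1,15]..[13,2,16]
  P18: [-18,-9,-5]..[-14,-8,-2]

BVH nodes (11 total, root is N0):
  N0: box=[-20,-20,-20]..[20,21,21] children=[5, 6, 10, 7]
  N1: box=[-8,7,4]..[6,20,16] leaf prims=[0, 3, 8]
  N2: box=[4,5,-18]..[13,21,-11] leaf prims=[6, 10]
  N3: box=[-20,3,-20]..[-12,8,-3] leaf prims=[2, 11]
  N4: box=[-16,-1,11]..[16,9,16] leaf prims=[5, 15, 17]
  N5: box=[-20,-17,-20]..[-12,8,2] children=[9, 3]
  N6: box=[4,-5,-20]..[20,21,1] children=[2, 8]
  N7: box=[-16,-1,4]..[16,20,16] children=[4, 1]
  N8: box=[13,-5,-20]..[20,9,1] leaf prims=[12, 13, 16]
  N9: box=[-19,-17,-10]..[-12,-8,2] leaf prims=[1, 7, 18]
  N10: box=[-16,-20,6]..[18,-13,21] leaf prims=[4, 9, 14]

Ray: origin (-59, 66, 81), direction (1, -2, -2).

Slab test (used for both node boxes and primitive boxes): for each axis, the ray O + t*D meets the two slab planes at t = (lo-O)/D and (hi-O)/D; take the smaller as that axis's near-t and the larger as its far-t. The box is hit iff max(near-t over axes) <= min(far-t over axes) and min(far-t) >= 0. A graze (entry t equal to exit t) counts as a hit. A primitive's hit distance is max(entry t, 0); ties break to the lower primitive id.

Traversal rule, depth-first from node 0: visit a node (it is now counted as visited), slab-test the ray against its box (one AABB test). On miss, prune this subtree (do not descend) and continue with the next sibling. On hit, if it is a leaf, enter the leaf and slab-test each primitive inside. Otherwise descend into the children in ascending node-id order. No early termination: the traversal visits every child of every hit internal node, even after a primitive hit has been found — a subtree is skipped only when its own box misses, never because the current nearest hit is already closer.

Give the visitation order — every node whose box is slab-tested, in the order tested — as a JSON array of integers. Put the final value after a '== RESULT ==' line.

Walk:
N0 x:[39,79] y:[45/2,43] z:[30,101/2] -> hit [39,43], descend [5, 6, 7, 10]
  N5 x:[39,47] y:[29,83/2] z:[79/2,101/2] -> hit [79/2,83/2], descend [3, 9]
    N3 x:[39,47] y:[29,63/2] z:[42,101/2] -> miss, prune
    N9 x:[40,47] y:[37,83/2] z:[79/2,91/2] -> hit [40,83/2] leaf, test {P1@t=40, P7(miss), P18(miss)}
  N6 x:[63,79] y:[45/2,71/2] z:[40,101/2] -> miss, prune
  N7 x:[43,75] y:[23,67/2] z:[65/2,77/2] -> miss, prune
  N10 x:[43,77] y:[79/2,43] z:[30,75/2] -> miss, prune

order=[0, 5, 3, 9, 6, 7, 10]  |boxes|=7  |leaves|=1  hit=P1

== RESULT ==
[0, 5, 3, 9, 6, 7, 10]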